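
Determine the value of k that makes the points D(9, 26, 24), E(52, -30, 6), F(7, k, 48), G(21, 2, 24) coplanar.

Coplanarity ⇔ det[DE; DF; DG] = 0.
Expanding, this is linear in k: (216)k + (2160) = 0.
So k = -10.

-10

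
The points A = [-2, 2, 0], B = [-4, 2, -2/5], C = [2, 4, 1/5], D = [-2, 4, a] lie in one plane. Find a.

-3/5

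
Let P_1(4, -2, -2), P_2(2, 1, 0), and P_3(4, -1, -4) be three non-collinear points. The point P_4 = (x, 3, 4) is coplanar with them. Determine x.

A normal to the plane is n = P_1P_2 × P_1P_3 = (-8, -4, -2).
P_4 lies in the plane iff n · P_1P_4 = 0.
This gives (-8)x + (0) = 0, so x = 0.

0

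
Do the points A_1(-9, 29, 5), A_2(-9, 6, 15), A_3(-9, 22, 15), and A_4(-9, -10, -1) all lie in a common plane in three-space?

Yes

The four points are coplanar iff the 3×3 determinant with rows A_1A_2, A_1A_3, A_1A_4 is zero.
Rows: (0, -23, 10), (0, -7, 10), (0, -39, -6).
Expanding along the first row: (0)(432) − (-23)(0) + (10)(0) = 0.
Zero determinant ⇒ coplanar.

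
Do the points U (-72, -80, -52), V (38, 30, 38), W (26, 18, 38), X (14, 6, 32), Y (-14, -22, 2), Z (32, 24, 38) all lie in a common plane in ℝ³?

The plane through U, V, W has normal n = UV × UW = (1080, -1080, 0) and equation n·P = 8640.
Checking the remaining points: n·X = 8640, n·Y = 8640, n·Z = 8640.
All equal 8640, so all 6 points lie in one plane.

Yes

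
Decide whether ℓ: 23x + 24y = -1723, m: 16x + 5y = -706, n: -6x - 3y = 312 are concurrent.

Intersecting ℓ and m: solving the 2×2 system gives (x, y) = (-8329/269, -11330/269).
Substitute into n: (-6)(-8329/269) + (-3)(-11330/269) = 83964/269.
But n requires 312 ≠ 83964/269, so the three lines have no common point.

No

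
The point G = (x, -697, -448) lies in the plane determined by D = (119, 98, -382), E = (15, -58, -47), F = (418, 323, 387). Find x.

A normal to the plane is n = DE × DF = (-195339, 180141, 23244).
G lies in the plane iff n · DG = 0.
This gives (-195339)x + (-121500858) = 0, so x = -622.

-622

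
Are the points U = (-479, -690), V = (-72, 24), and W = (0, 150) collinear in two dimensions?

No

UV = (407, 714), UW = (479, 840).
det[UV; UW] = (407)(840) − (714)(479) = -126.
The determinant is nonzero, so they are not collinear.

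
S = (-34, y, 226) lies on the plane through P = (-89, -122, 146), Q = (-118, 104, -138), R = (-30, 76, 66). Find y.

A normal to the plane is n = PQ × PR = (38152, -19076, -19076).
S lies in the plane iff n · PS = 0.
This gives (-19076)y + (-1754992) = 0, so y = -92.

-92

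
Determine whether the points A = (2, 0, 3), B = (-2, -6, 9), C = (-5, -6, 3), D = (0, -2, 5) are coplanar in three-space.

The four points are coplanar iff the 3×3 determinant with rows AB, AC, AD is zero.
Rows: (-4, -6, 6), (-7, -6, 0), (-2, -2, 2).
Expanding along the first row: (-4)(-12) − (-6)(-14) + (6)(2) = -24.
Nonzero ⇒ not coplanar.

No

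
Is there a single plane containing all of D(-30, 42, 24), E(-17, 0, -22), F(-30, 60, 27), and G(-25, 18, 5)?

With D as base: DE = (13, -42, -46), DF = (0, 18, 3), DG = (5, -24, -19).
DF × DG = (-270, 15, -90).
DE · (DF × DG) = 0.
The scalar triple product vanishes, so the four points are coplanar.

Yes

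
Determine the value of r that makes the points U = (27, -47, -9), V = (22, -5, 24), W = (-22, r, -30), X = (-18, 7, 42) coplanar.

-89

Normal to plane UVX: n = (360, -1230, 1620); plane equation n·P = 52950.
Requiring n·W = 52950: (-1230)r + (-56520) = 52950.
So r = -89.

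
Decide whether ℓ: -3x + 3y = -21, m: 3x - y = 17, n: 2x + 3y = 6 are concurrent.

No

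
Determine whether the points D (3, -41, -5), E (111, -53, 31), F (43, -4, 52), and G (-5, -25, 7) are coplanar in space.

No

A normal to the plane through D, E, F is n = DE × DF = (-2016, -4716, 4476).
The plane has equation n·P = 164928. For G: n·G = 159312.
159312 ≠ 164928, so G is off the plane.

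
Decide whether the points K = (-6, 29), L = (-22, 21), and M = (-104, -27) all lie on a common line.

No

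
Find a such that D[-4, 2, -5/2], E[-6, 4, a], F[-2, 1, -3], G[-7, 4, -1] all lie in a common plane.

-1/2

Normal to plane DFG: n = (-1/2, -3/2, 1); plane equation n·P = -7/2.
Requiring n·E = -7/2: (1)a + (-3) = -7/2.
So a = -1/2.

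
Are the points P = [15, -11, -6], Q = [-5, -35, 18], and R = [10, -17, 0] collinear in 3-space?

PQ = (-20, -24, 24), PR = (-5, -6, 6).
PQ × PR = (0, 0, 0).
The cross product vanishes, so the three points are collinear.

Yes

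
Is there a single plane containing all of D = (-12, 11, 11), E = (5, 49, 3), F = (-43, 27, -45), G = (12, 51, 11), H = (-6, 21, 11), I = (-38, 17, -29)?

No

The plane through D, E, F has normal n = DE × DF = (-2000, 1200, 1450) and equation n·P = 53150.
Checking the remaining points: n·G = 53150, n·H = 53150, n·I = 54350.
Since n·I = 54350 ≠ 53150, I is off the plane and the points are not all coplanar.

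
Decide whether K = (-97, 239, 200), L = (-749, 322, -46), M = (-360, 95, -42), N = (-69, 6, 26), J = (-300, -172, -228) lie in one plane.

Yes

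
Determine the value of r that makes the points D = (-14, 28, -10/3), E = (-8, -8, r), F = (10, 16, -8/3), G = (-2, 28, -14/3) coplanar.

Normal to plane DFG: n = (16, 40, 144); plane equation n·P = 416.
Requiring n·E = 416: (144)r + (-448) = 416.
So r = 6.

6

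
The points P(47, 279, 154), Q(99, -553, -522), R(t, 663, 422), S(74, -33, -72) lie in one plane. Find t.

11

Normal to plane PQS: n = (-22880, -6500, 6240); plane equation n·X = -1927900.
Requiring n·R = -1927900: (-22880)t + (-1676220) = -1927900.
So t = 11.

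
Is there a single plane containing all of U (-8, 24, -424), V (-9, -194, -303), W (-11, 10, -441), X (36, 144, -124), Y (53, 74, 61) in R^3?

Yes

The plane through U, V, W has normal n = UV × UW = (5400, -380, -640) and equation n·P = 219040.
Checking the remaining points: n·X = 219040, n·Y = 219040.
All equal 219040, so all 5 points lie in one plane.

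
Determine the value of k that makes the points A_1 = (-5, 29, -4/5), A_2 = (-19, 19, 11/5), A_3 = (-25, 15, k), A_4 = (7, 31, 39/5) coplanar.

3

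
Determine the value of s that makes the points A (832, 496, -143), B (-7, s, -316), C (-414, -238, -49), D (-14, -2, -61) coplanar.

-3

Normal to plane ACD: n = (-13376, 22648, -456); plane equation n·P = 169784.
Requiring n·B = 169784: (22648)s + (237728) = 169784.
So s = -3.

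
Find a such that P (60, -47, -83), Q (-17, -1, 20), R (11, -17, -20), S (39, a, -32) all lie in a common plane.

Normal to plane PQR: n = (-192, -196, -56); plane equation n·X = 2340.
Requiring n·S = 2340: (-196)a + (-5696) = 2340.
So a = -41.

-41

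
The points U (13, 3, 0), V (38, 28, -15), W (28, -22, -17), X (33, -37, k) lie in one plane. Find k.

The points are coplanar iff UV · (UW × UX) = 0.
Expanding, this is linear in k: (-1000)k + (-24000) = 0.
So k = -24.

-24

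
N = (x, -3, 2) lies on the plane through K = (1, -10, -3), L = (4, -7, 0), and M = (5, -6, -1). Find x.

8

The plane through K, L, M has equation −6x + 6y = -66.
Substituting N: (-6)x + (-18) = -66, so x = 8.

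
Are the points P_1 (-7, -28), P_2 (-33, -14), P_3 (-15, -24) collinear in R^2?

No

P_1P_2 = (-26, 14), P_1P_3 = (-8, 4).
Twice the signed area of △P_1P_2P_3 is (-26)(4) − (14)(-8) = 8.
The area is nonzero, so the three points are not collinear.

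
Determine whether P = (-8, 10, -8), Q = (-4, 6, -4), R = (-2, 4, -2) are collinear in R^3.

Yes

PQ = (4, -4, 4), PR = (6, -6, 6).
PQ × PR = (0, 0, 0).
The cross product vanishes, so the three points are collinear.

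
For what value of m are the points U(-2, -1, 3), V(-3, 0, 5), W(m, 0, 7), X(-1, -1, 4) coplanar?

Normal to plane UVX: n = (1, 3, -1); plane equation n·P = -8.
Requiring n·W = -8: (1)m + (-7) = -8.
So m = -1.

-1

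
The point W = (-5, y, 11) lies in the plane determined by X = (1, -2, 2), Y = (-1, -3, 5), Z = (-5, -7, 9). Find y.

-5

The plane through X, Y, Z has equation 8x − 4y + 4z = 24.
Substituting W: (-4)y + (4) = 24, so y = -5.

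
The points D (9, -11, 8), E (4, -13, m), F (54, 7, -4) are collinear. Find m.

Collinearity requires DE × DF = 0; each component is linear in m.
The x-component gives (-18)m + (168) = 0, so m = 28/3.
The remaining components then also vanish.

28/3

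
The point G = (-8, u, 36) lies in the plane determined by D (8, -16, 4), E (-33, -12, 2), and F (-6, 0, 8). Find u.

88

A normal to the plane is n = DE × DF = (48, 192, -600).
G lies in the plane iff n · DG = 0.
This gives (192)u + (-16896) = 0, so u = 88.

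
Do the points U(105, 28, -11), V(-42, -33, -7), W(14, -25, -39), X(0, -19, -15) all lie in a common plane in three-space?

With U as base: UV = (-147, -61, 4), UW = (-91, -53, -28), UX = (-105, -47, -4).
UW × UX = (-1104, 2576, -1288).
UV · (UW × UX) = 0.
The scalar triple product vanishes, so the four points are coplanar.

Yes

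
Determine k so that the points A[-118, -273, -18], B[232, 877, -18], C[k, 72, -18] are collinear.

-13

Direction AB = (350, 1150, 0). From the y-coordinate of C, the parameter along the line is τ = (72 − (-273))/1150 = 3/10.
Then k = (-118) + 3/10·(350) = -13.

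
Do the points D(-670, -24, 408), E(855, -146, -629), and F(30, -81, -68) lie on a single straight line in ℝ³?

DE = (1525, -122, -1037), DF = (700, -57, -476).
DE × DF = (-1037, 0, -1525).
The cross product is nonzero, so the points do not lie on one line.

No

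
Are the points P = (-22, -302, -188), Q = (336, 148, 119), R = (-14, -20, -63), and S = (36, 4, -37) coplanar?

A normal to the plane through P, Q, R is n = PQ × PR = (-30324, -42294, 97356).
The plane has equation n·X = -4863012. For S: n·S = -4863012.
Equal, so S lies in the plane and all four are coplanar.

Yes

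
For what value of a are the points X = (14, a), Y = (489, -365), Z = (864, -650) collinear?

-4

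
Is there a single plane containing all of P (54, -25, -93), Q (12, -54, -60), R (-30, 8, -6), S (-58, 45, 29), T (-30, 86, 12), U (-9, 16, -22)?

The plane through P, Q, R has normal n = PQ × PR = (-3612, 882, -3822) and equation n·X = 138348.
Checking the remaining points: n·S = 138348, n·T = 138348, n·U = 130704.
Since n·U = 130704 ≠ 138348, U is off the plane and the points are not all coplanar.

No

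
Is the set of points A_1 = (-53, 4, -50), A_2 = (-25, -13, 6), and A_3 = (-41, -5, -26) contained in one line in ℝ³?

No

A_1A_2 = (28, -17, 56), A_1A_3 = (12, -9, 24).
A_1A_2 × A_1A_3 = (96, 0, -48).
The cross product is nonzero, so the points do not lie on one line.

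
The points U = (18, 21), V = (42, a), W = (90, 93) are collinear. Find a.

Collinearity: (V − U) must be parallel to (W − U) = (72, 72).
Cross-multiplying the components: (a − 21)·(72) = (24)·(72).
Solving gives a = 45.

45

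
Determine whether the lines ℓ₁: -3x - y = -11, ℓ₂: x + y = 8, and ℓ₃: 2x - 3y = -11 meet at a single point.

Lines aᵢx + bᵢy = cᵢ with pairwise distinct directions are concurrent exactly when det[aᵢ bᵢ cᵢ] = 0.
Here the determinant is -11.
Nonzero, so no common point exists.

No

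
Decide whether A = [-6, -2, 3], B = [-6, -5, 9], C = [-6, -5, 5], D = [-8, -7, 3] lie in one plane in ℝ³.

With A as base: AB = (0, -3, 6), AC = (0, -3, 2), AD = (-2, -5, 0).
AC × AD = (10, -4, -6).
AB · (AC × AD) = -24.
Since -24 ≠ 0, the four points are not coplanar.

No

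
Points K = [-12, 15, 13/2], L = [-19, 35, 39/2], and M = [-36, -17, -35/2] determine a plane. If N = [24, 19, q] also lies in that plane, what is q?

25/2

Coplanarity requires KL · (KM × KN) = 0.
KL = (-7, 20, 13), KM = (-24, -32, -24); the triple product is linear in q with coefficient 704 and constant term -8800.
Setting it to zero: q = 25/2.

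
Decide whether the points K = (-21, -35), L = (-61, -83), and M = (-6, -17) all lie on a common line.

KL = (-40, -48), KM = (15, 18).
Checking proportionality: KM = -3/8·KL, so the vectors are parallel and the points are collinear.

Yes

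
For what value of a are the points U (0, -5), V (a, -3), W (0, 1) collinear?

0

Collinearity: (V − U) must be parallel to (W − U) = (0, 6).
Cross-multiplying the components: (a − 0)·(6) = (2)·(0).
Solving gives a = 0.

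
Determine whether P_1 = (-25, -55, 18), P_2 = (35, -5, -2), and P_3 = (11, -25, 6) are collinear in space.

Yes

P_1P_2 = (60, 50, -20), P_1P_3 = (36, 30, -12).
Each component of P_1P_3 is 3/5 times the corresponding component of P_1P_2, so P_1P_3 = 3/5·P_1P_2 and the points are collinear.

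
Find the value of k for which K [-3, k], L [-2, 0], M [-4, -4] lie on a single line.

Collinearity: (K − L) must be parallel to (M − L) = (-2, -4).
Cross-multiplying the components: (k − 0)·(-2) = (-1)·(-4).
Solving gives k = -2.

-2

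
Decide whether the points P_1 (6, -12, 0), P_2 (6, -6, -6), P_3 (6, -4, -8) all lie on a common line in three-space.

Yes

P_1P_2 = (0, 6, -6), P_1P_3 = (0, 8, -8).
Each component of P_1P_3 is 4/3 times the corresponding component of P_1P_2, so P_1P_3 = 4/3·P_1P_2 and the points are collinear.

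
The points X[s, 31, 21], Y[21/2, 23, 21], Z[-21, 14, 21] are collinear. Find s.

Collinearity requires XY × XZ = 0; each component is linear in s.
The z-component gives (9)s + (-693/2) = 0, so s = 77/2.
The remaining components then also vanish.

77/2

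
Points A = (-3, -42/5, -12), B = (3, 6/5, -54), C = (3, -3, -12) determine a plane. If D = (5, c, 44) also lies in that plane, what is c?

-34/5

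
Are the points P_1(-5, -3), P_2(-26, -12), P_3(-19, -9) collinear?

Yes

P_1P_2 = (-21, -9), P_1P_3 = (-14, -6).
Checking proportionality: P_1P_3 = 2/3·P_1P_2, so the vectors are parallel and the points are collinear.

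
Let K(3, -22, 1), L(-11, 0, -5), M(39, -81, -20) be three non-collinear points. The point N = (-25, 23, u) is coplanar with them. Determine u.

4

Coplanarity requires KL · (KM × KN) = 0.
KL = (-14, 22, -6), KM = (36, -59, -21); the triple product is linear in u with coefficient 34 and constant term -136.
Setting it to zero: u = 4.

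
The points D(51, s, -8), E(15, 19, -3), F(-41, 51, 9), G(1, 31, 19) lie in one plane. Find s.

-1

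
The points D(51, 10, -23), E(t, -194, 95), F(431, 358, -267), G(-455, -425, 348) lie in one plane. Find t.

-160

The points are coplanar iff DE · (DF × DG) = 0.
Expanding, this is linear in t: (22968)t + (3674880) = 0.
So t = -160.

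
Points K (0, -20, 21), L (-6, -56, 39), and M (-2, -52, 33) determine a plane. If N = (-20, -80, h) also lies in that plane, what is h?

63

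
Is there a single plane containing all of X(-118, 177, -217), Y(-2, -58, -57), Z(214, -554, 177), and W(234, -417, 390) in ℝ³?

No

A normal to the plane through X, Y, Z is n = XY × XZ = (24370, 7416, -6776).
The plane has equation n·P = -92636. For W: n·W = -32532.
-32532 ≠ -92636, so W is off the plane.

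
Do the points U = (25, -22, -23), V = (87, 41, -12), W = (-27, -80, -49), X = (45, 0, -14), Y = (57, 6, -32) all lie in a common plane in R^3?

The plane through U, V, W has normal n = UV × UW = (-1000, 1040, -320) and equation n·P = -40520.
Checking the remaining points: n·X = -40520, n·Y = -40520.
All equal -40520, so all 5 points lie in one plane.

Yes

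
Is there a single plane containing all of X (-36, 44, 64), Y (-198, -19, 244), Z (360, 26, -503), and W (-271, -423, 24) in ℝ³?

The four points are coplanar iff the 3×3 determinant with rows XY, XZ, XW is zero.
Rows: (-162, -63, 180), (396, -18, -567), (-235, -467, -40).
Expanding along the first row: (-162)(-264069) − (-63)(-149085) + (180)(-189162) = -662337.
Nonzero ⇒ not coplanar.

No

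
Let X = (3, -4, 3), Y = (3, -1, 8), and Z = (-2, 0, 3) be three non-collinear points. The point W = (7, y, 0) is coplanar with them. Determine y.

-9

A normal to the plane is n = XY × XZ = (-20, -25, 15).
W lies in the plane iff n · XW = 0.
This gives (-25)y + (-225) = 0, so y = -9.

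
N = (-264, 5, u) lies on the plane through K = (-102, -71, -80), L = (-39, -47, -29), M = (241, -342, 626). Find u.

Coplanarity requires KL · (KM × KN) = 0.
KL = (63, 24, 51), KM = (343, -271, 706); the triple product is linear in u with coefficient -25305 and constant term -9059190.
Setting it to zero: u = -358.

-358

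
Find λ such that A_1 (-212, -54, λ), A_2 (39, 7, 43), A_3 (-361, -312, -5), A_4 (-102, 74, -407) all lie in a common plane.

Coplanarity ⇔ det[A_1A_2; A_1A_3; A_1A_4] = 0.
Expanding, this is linear in λ: (71779)λ + (23184617) = 0.
So λ = -323.

-323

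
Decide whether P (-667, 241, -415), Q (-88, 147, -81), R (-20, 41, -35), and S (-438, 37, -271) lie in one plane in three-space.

The four points are coplanar iff the 3×3 determinant with rows PQ, PR, PS is zero.
Rows: (579, -94, 334), (647, -200, 380), (229, -204, 144).
Expanding along the first row: (579)(48720) − (-94)(6148) + (334)(-86188) = 0.
Zero determinant ⇒ coplanar.

Yes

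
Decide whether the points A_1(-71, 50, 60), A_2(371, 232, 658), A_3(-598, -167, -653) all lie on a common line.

Yes

A_1A_2 = (442, 182, 598), A_1A_3 = (-527, -217, -713).
Each component of A_1A_3 is -31/26 times the corresponding component of A_1A_2, so A_1A_3 = -31/26·A_1A_2 and the points are collinear.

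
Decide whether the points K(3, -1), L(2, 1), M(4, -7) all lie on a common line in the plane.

KL = (-1, 2), KM = (1, -6).
If collinear, KM would be a scalar multiple of KL. But (-1)·(-6) ≠ (2)·(1) (difference 4), so they are not parallel; the points are not collinear.

No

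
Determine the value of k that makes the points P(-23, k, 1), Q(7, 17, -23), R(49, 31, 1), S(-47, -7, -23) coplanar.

-1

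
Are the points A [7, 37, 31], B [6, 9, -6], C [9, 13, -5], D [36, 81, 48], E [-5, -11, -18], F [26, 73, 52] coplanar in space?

No

The plane through A, B, C has normal n = AB × AC = (120, -110, 80) and equation n·P = -750.
Checking the remaining points: n·D = -750, n·E = -830, n·F = -750.
Since n·E = -830 ≠ -750, E is off the plane and the points are not all coplanar.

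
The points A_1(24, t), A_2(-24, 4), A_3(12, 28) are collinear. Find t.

36

The three points are collinear iff det[A_1A_2; A_1A_3] = 0.
This determinant is linear in t: (36)t + (-1296) = 0, so t = 36.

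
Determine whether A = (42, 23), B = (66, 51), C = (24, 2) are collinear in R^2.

AB = (24, 28), AC = (-18, -21).
Checking proportionality: AC = -3/4·AB, so the vectors are parallel and the points are collinear.

Yes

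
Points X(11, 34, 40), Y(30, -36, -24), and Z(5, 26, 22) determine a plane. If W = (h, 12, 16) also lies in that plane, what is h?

14

The plane through X, Y, Z has equation 748x + 726y − 572z = 10032.
Substituting W: (748)h + (-440) = 10032, so h = 14.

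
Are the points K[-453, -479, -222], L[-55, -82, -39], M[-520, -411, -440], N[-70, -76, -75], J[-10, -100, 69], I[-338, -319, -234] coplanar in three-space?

No

The plane through K, L, M has normal n = KL × KM = (-98990, 74503, 53663) and equation n·P = -2757653.
Checking the remaining points: n·N = -2757653, n·J = -2757653, n·I = -2864979.
Since n·I = -2864979 ≠ -2757653, I is off the plane and the points are not all coplanar.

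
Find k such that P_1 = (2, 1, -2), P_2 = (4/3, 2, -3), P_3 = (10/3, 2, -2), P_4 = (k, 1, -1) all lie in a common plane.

4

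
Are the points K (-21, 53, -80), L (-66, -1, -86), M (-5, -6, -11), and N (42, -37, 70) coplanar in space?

Yes

The four points are coplanar iff the 3×3 determinant with rows KL, KM, KN is zero.
Rows: (-45, -54, -6), (16, -59, 69), (63, -90, 150).
Expanding along the first row: (-45)(-2640) − (-54)(-1947) + (-6)(2277) = 0.
Zero determinant ⇒ coplanar.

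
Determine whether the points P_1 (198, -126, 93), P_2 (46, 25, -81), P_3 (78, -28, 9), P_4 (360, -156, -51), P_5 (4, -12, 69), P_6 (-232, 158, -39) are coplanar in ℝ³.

The plane through P_1, P_2, P_3 has normal n = P_1P_2 × P_1P_3 = (4368, 8112, 3224) and equation n·P = 142584.
Checking the remaining points: n·P_4 = 142584, n·P_5 = 142584, n·P_6 = 142584.
All equal 142584, so all 6 points lie in one plane.

Yes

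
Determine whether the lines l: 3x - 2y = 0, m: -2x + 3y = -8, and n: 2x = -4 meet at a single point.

The three lines meet at one point iff the augmented coefficient matrix [aᵢ bᵢ cᵢ] has rank < 3, i.e. its determinant vanishes.
Here the determinant is 12.
Nonzero, so no common point exists.

No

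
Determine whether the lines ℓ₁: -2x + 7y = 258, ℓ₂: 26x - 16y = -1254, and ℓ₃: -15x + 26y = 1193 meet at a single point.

Intersecting ℓ₁ and ℓ₂: solving the 2×2 system gives (x, y) = (-31, 28).
Substitute into ℓ₃: (-15)(-31) + (26)(28) = 1193.
This equals 1193, so (-31, 28) lies on all three lines and they are concurrent.

Yes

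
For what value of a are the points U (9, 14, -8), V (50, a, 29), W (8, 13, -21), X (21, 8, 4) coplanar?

-7

The points are coplanar iff UV · (UW × UX) = 0.
Expanding, this is linear in a: (-144)a + (-1008) = 0.
So a = -7.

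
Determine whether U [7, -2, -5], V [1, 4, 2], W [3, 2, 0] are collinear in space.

No

UV = (-6, 6, 7), UW = (-4, 4, 5).
Comparing components 2 and 3: (6)(5) − (7)(4) = 2 ≠ 0, so UV and UW are not parallel and the points are not collinear.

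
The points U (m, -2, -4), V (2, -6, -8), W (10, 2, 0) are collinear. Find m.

Direction VW = (8, 8, 8). From the y-coordinate of U, the parameter along the line is τ = (-2 − (-6))/8 = 1/2.
Then m = 2 + 1/2·(8) = 6.

6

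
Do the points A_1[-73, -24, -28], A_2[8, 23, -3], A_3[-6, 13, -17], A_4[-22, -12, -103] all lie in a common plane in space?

Yes

The four points are coplanar iff the 3×3 determinant with rows A_1A_2, A_1A_3, A_1A_4 is zero.
Rows: (81, 47, 25), (67, 37, 11), (51, 12, -75).
Expanding along the first row: (81)(-2907) − (47)(-5586) + (25)(-1083) = 0.
Zero determinant ⇒ coplanar.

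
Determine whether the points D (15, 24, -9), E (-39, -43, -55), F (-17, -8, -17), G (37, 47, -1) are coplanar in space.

Yes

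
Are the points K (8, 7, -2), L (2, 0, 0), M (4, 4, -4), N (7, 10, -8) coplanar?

No

With K as base: KL = (-6, -7, 2), KM = (-4, -3, -2), KN = (-1, 3, -6).
KM × KN = (24, -22, -15).
KL · (KM × KN) = -20.
Since -20 ≠ 0, the four points are not coplanar.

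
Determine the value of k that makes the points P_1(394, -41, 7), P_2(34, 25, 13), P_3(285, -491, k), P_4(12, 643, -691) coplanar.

548

The points are coplanar iff P_1P_2 · (P_1P_3 × P_1P_4) = 0.
Expanding, this is linear in k: (221028)k + (-121123344) = 0.
So k = 548.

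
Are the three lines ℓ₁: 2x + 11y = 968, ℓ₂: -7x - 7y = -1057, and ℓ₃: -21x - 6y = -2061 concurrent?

Yes

The three lines meet at one point iff the augmented coefficient matrix [aᵢ bᵢ cᵢ] has rank < 3, i.e. its determinant vanishes.
Here the determinant is 0.
It vanishes, so the lines are concurrent at (77, 74).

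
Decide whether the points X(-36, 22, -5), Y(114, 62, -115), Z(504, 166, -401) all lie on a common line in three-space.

XY = (150, 40, -110), XZ = (540, 144, -396).
XY × XZ = (0, 0, 0).
The cross product vanishes, so the three points are collinear.

Yes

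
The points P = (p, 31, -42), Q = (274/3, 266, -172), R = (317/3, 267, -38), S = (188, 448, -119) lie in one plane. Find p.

Coplanarity ⇔ det[PQ; PR; PS] = 0.
Expanding, this is linear in p: (24335)p + (316355) = 0.
So p = -13.

-13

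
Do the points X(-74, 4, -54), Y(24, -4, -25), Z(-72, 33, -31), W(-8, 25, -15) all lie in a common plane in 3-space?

No

With X as base: XY = (98, -8, 29), XZ = (2, 29, 23), XW = (66, 21, 39).
XZ × XW = (648, 1440, -1872).
XY · (XZ × XW) = -2304.
Since -2304 ≠ 0, the four points are not coplanar.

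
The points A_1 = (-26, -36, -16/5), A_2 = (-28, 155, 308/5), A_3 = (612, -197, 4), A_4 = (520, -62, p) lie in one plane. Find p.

41

Normal to plane A_1A_2A_3: n = (11808, 206784/5, -121536); plane equation n·P = -7034688/5.
Requiring n·A_4 = -7034688/5: (-121536)p + (17880192/5) = -7034688/5.
So p = 41.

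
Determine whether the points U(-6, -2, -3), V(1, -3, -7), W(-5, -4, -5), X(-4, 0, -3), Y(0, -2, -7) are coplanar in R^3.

The plane through U, V, W has normal n = UV × UW = (-6, 10, -13) and equation n·P = 55.
Checking the remaining points: n·X = 63, n·Y = 71.
Since n·X = 63 ≠ 55, X is off the plane and the points are not all coplanar.

No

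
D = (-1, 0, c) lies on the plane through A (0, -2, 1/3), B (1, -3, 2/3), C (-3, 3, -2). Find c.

The plane through A, B, C has equation (2/3)x + (4/3)y + 2z = -2.
Substituting D: (2)c + (-2/3) = -2, so c = -2/3.

-2/3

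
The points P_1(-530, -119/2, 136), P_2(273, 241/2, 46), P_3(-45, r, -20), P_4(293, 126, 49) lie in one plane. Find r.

59/2

Normal to plane P_1P_2P_4: n = (1035, -4209, 1633/2); plane equation n·P = -374141/2.
Requiring n·P_3 = -374141/2: (-4209)r + (-62905) = -374141/2.
So r = 59/2.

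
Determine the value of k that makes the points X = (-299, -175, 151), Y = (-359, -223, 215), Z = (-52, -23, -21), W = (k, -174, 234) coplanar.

-141

Coplanarity ⇔ det[XY; XZ; XW] = 0.
Expanding, this is linear in k: (-1472)k + (-207552) = 0.
So k = -141.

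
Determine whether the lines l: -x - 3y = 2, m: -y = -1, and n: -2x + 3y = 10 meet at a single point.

Intersecting l and m: solving the 2×2 system gives (x, y) = (-5, 1).
Substitute into n: (-2)(-5) + (3)(1) = 13.
But n requires 10 ≠ 13, so the three lines have no common point.

No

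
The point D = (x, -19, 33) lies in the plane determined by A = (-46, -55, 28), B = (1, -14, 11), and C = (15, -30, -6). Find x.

-32

The plane through A, B, C has equation −969x + 561y − 1326z = -23409.
Substituting D: (-969)x + (-54417) = -23409, so x = -32.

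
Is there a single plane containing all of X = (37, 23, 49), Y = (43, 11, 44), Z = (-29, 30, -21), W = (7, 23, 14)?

The four points are coplanar iff the 3×3 determinant with rows XY, XZ, XW is zero.
Rows: (6, -12, -5), (-66, 7, -70), (-30, 0, -35).
Expanding along the first row: (6)(-245) − (-12)(210) + (-5)(210) = 0.
Zero determinant ⇒ coplanar.

Yes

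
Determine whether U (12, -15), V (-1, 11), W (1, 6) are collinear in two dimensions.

No

UV = (-13, 26), UW = (-11, 21).
det[UV; UW] = (-13)(21) − (26)(-11) = 13.
The determinant is nonzero, so they are not collinear.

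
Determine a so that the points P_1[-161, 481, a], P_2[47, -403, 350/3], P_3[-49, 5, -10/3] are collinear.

Direction P_2P_3 = (-96, 408, -120). From the x-coordinate of P_1, the parameter along the line is τ = (-161 − 47)/(-96) = 13/6.
Then a = 350/3 + 13/6·(-120) = -430/3.

-430/3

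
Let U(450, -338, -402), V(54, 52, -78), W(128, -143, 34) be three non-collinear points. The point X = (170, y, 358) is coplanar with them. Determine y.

Coplanarity requires UV · (UW × UX) = 0.
UV = (-396, 390, 324), UW = (-322, 195, 436); the triple product is linear in y with coefficient 68328 and constant term 29927664.
Setting it to zero: y = -438.

-438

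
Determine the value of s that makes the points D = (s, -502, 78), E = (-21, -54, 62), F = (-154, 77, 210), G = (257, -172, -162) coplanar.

-477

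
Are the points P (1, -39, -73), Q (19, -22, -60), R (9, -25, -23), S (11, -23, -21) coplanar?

No

A normal to the plane through P, Q, R is n = PQ × PR = (668, -796, 116).
The plane has equation n·X = 23244. For S: n·S = 23220.
23220 ≠ 23244, so S is off the plane.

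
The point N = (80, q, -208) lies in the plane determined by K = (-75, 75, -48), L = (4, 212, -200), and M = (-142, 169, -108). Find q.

190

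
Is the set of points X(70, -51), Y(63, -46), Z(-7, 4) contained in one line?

Yes

XY = (-7, 5), XZ = (-77, 55).
Twice the signed area of △XYZ is (-7)(55) − (5)(-77) = 0.
The triangle is degenerate (zero area), so the points are collinear.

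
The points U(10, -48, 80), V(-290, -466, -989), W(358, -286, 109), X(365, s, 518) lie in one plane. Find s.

Coplanarity ⇔ det[UV; UW; UX] = 0.
Expanding, this is linear in s: (-363312)s + (-17075664) = 0.
So s = -47.

-47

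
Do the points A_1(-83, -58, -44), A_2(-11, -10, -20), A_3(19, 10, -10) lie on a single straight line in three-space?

A_1A_2 = (72, 48, 24), A_1A_3 = (102, 68, 34).
A_1A_2 × A_1A_3 = (0, 0, 0).
The cross product vanishes, so the three points are collinear.

Yes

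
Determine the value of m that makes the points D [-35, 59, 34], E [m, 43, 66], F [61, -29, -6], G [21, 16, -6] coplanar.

-35

Normal to plane DFG: n = (1800, 1600, 800); plane equation n·P = 58600.
Requiring n·E = 58600: (1800)m + (121600) = 58600.
So m = -35.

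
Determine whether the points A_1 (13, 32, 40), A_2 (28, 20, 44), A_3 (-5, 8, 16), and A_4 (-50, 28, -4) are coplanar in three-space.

With A_1 as base: A_1A_2 = (15, -12, 4), A_1A_3 = (-18, -24, -24), A_1A_4 = (-63, -4, -44).
A_1A_3 × A_1A_4 = (960, 720, -1440).
A_1A_2 · (A_1A_3 × A_1A_4) = 0.
The scalar triple product vanishes, so the four points are coplanar.

Yes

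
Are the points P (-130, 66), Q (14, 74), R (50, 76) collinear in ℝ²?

Yes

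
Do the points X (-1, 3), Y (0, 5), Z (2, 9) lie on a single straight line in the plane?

Yes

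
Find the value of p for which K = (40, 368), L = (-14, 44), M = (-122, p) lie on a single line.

-604

The three points are collinear iff det[KL; KM] = 0.
This determinant is linear in p: (-54)p + (-32616) = 0, so p = -604.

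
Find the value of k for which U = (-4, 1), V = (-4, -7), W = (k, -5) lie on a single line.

The three points are collinear iff det[UV; UW] = 0.
This determinant is linear in k: (8)k + (32) = 0, so k = -4.

-4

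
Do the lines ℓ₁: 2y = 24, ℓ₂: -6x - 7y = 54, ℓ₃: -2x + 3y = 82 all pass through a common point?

Yes

The three lines meet at one point iff the augmented coefficient matrix [aᵢ bᵢ cᵢ] has rank < 3, i.e. its determinant vanishes.
Here the determinant is 0.
It vanishes, so the lines are concurrent at (-23, 12).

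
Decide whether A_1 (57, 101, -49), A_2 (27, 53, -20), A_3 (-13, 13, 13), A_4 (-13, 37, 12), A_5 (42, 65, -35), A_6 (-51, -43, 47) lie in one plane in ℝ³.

The plane through A_1, A_2, A_3 has normal n = A_1A_2 × A_1A_3 = (-424, -170, -720) and equation n·P = -6058.
Checking the remaining points: n·A_4 = -9418, n·A_5 = -3658, n·A_6 = -4906.
Since n·A_4 = -9418 ≠ -6058, A_4 is off the plane and the points are not all coplanar.

No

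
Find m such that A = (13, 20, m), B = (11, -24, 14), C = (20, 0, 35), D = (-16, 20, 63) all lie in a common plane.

56

Coplanarity ⇔ det[AB; AC; AD] = 0.
Expanding, this is linear in m: (-1044)m + (58464) = 0.
So m = 56.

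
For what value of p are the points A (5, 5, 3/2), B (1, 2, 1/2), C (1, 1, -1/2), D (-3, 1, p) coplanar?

Normal to plane ABC: n = (2, -4, 4); plane equation n·P = -4.
Requiring n·D = -4: (4)p + (-10) = -4.
So p = 3/2.

3/2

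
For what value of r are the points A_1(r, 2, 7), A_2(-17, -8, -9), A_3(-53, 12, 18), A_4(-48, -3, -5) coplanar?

-15

Coplanarity ⇔ det[A_1A_2; A_1A_3; A_1A_4] = 0.
Expanding, this is linear in r: (55)r + (825) = 0.
So r = -15.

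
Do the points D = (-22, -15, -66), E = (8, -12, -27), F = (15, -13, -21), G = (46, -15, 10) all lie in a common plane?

Yes

With D as base: DE = (30, 3, 39), DF = (37, 2, 45), DG = (68, 0, 76).
DF × DG = (152, 248, -136).
DE · (DF × DG) = 0.
The scalar triple product vanishes, so the four points are coplanar.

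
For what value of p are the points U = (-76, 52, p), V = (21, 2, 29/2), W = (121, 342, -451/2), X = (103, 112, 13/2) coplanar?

The points are coplanar iff UV · (UW × UX) = 0.
Expanding, this is linear in p: (16880)p + (2996200) = 0.
So p = -355/2.

-355/2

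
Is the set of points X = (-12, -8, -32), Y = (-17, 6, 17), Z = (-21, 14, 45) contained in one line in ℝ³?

XY = (-5, 14, 49), XZ = (-9, 22, 77).
Comparing components 3 and 1: (49)(-9) − (-5)(77) = -56 ≠ 0, so XY and XZ are not parallel and the points are not collinear.

No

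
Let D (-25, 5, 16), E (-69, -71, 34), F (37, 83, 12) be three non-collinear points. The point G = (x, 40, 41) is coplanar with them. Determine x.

A normal to the plane is n = DE × DF = (-1100, 940, 1280).
G lies in the plane iff n · DG = 0.
This gives (-1100)x + (37400) = 0, so x = 34.

34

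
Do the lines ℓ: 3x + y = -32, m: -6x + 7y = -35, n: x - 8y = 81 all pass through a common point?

Intersecting ℓ and m: solving the 2×2 system gives (x, y) = (-7, -11).
Substitute into n: (1)(-7) + (-8)(-11) = 81.
This equals 81, so (-7, -11) lies on all three lines and they are concurrent.

Yes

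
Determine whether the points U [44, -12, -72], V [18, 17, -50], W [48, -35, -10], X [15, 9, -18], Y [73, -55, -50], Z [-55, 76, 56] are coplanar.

The plane through U, V, W has normal n = UV × UW = (2304, 1700, 482) and equation n·P = 46272.
Checking the remaining points: n·X = 41184, n·Y = 50592, n·Z = 29472.
Since n·X = 41184 ≠ 46272, X is off the plane and the points are not all coplanar.

No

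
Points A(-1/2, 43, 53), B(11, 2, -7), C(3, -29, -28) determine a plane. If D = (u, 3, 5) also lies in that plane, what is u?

7/2

A normal to the plane is n = AB × AC = (-999, 1443/2, -1369/2).
D lies in the plane iff n · AD = 0.
This gives (-999)u + (6993/2) = 0, so u = 7/2.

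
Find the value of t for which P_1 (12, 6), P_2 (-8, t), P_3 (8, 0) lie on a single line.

-24

The three points are collinear iff det[P_1P_2; P_1P_3] = 0.
This determinant is linear in t: (4)t + (96) = 0, so t = -24.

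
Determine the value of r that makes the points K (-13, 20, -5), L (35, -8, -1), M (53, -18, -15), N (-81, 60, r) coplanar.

-21

Normal to plane KLM: n = (432, 744, 24); plane equation n·P = 9144.
Requiring n·N = 9144: (24)r + (9648) = 9144.
So r = -21.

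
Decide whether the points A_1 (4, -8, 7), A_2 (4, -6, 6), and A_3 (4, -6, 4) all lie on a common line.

A_1A_2 = (0, 2, -1), A_1A_3 = (0, 2, -3).
A_1A_2 × A_1A_3 = (-4, 0, 0).
The cross product is nonzero, so the points do not lie on one line.

No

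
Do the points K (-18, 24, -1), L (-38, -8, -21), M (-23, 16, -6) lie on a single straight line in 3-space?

KL = (-20, -32, -20), KM = (-5, -8, -5).
KL × KM = (0, 0, 0).
The cross product vanishes, so the three points are collinear.

Yes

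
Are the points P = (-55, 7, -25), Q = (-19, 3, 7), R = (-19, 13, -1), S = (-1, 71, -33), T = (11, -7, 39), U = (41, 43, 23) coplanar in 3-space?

Yes

The plane through P, Q, R has normal n = PQ × PR = (-288, 288, 360) and equation n·X = 8856.
Checking the remaining points: n·S = 8856, n·T = 8856, n·U = 8856.
All equal 8856, so all 6 points lie in one plane.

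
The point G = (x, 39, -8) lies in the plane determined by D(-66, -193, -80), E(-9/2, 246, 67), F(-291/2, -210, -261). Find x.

-36

Coplanarity requires DE · (DF × DG) = 0.
DE = (123/2, 439, 147), DF = (-159/2, -17, -181); the triple product is linear in x with coefficient -76960 and constant term -2770560.
Setting it to zero: x = -36.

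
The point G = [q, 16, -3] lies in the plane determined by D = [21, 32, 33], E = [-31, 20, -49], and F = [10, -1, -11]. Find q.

5

A normal to the plane is n = DE × DF = (-2178, -1386, 1584).
G lies in the plane iff n · DG = 0.
This gives (-2178)q + (10890) = 0, so q = 5.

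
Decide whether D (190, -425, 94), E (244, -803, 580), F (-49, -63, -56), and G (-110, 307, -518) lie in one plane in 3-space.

A normal to the plane through D, E, F is n = DE × DF = (-119232, -108054, -70794).
The plane has equation n·P = 16614234. For G: n·G = 16614234.
Equal, so G lies in the plane and all four are coplanar.

Yes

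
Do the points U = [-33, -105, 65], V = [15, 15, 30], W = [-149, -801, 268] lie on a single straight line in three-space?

No

UV = (48, 120, -35), UW = (-116, -696, 203).
UV × UW = (0, -5684, -19488).
The cross product is nonzero, so the points do not lie on one line.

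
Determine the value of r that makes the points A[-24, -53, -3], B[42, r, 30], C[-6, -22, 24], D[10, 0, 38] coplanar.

Normal to plane ACD: n = (-160, 180, -100); plane equation n·P = -5400.
Requiring n·B = -5400: (180)r + (-9720) = -5400.
So r = 24.

24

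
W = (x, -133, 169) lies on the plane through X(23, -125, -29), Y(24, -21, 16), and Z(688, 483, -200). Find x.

-283

A normal to the plane is n = XY × XZ = (-45144, 30096, -68552).
W lies in the plane iff n · XW = 0.
This gives (-45144)x + (-12775752) = 0, so x = -283.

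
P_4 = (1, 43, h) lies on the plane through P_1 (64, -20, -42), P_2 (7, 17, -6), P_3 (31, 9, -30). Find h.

The plane through P_1, P_2, P_3 has equation −600x − 504y − 432z = -10176.
Substituting P_4: (-432)h + (-22272) = -10176, so h = -28.

-28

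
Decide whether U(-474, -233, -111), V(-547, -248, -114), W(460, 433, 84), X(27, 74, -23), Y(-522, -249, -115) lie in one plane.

The plane through U, V, W has normal n = UV × UW = (-927, 11433, -34608) and equation n·P = 1616997.
Checking the remaining points: n·X = 1616997, n·Y = 1616997.
All equal 1616997, so all 5 points lie in one plane.

Yes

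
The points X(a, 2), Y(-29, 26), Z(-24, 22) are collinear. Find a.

The three points are collinear iff det[XY; XZ] = 0.
This determinant is linear in a: (4)a + (-4) = 0, so a = 1.

1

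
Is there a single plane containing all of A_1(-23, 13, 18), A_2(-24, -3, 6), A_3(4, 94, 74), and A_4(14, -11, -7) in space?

No

A normal to the plane through A_1, A_2, A_3 is n = A_1A_2 × A_1A_3 = (76, -268, 351).
The plane has equation n·P = 1086. For A_4: n·A_4 = 1555.
1555 ≠ 1086, so A_4 is off the plane.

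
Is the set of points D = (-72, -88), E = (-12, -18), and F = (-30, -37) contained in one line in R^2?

DE = (60, 70), DF = (42, 51).
If collinear, DF would be a scalar multiple of DE. But (60)·(51) ≠ (70)·(42) (difference 120), so they are not parallel; the points are not collinear.

No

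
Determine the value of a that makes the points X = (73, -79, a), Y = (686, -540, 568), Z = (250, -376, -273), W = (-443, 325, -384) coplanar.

Coplanarity ⇔ det[XY; XZ; XW] = 0.
Expanding, this is linear in a: (191984)a + (-5183568) = 0.
So a = 27.

27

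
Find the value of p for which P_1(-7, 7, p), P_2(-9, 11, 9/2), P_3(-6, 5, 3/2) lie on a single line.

5/2

Direction P_2P_3 = (3, -6, -3). From the x-coordinate of P_1, the parameter along the line is τ = (-7 − (-9))/3 = 2/3.
Then p = 9/2 + 2/3·(-3) = 5/2.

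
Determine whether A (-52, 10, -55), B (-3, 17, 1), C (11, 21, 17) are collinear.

AB = (49, 7, 56), AC = (63, 11, 72).
Comparing components 2 and 3: (7)(72) − (56)(11) = -112 ≠ 0, so AB and AC are not parallel and the points are not collinear.

No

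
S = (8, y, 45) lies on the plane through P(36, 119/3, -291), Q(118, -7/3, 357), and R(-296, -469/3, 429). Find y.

Coplanarity requires PQ · (PR × PS) = 0.
PQ = (82, -42, 648), PR = (-332, -196, 720); the triple product is linear in y with coefficient -274176 and constant term -1919232.
Setting it to zero: y = -7.

-7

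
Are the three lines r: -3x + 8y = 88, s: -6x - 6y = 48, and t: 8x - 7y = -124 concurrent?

No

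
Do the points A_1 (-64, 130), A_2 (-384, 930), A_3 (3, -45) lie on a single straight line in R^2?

A_1A_2 = (-320, 800), A_1A_3 = (67, -175).
If collinear, A_1A_3 would be a scalar multiple of A_1A_2. But (-320)·(-175) ≠ (800)·(67) (difference 2400), so they are not parallel; the points are not collinear.

No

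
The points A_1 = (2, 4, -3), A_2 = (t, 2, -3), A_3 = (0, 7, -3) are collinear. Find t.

10/3

Direction A_1A_3 = (-2, 3, 0). From the y-coordinate of A_2, the parameter along the line is τ = (2 − 4)/3 = -2/3.
Then t = 2 + (-2/3)·(-2) = 10/3.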